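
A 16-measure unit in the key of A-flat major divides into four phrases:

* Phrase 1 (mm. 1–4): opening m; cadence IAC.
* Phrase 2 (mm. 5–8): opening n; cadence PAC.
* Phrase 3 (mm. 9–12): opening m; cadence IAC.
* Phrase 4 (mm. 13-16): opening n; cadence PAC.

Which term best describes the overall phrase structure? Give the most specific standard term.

repeated period

The cadence pattern IAC–PAC–IAC–PAC is weak–strong twice, and phrases 3–4 restate phrases 1–2: a period heard twice, not a double period (which would end weakly at phrase 2).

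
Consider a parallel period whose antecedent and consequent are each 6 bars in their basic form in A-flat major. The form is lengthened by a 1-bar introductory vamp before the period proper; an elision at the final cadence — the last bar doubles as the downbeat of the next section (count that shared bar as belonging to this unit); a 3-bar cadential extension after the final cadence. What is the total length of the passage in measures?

16 measures

Basic parallel period: 6 + 6 = 12 bars.
12 (basic form) + 1 (introduction) + 3 (cadential extension) = 16.
The elision shares a bar with the next section but does not change this unit's count.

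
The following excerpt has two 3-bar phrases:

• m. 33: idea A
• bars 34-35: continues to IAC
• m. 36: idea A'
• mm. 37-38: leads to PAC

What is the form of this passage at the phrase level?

Phrase 1 ends with an imperfect authentic cadence (weaker) and phrase 2 with a perfect authentic cadence (stronger): antecedent + consequent = a period.
The two phrases open with the same material (A / A'), so the period is parallel.

parallel period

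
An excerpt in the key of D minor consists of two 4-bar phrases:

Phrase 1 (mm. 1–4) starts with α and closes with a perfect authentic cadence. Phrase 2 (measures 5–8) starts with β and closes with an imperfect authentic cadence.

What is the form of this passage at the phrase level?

The second phrase closes with an imperfect authentic cadence, which is not stronger than the first phrase's perfect authentic cadence; without a weak→strong cadential pair there is no antecedent–consequent relationship, so this is a phrase group rather than a period.

phrase group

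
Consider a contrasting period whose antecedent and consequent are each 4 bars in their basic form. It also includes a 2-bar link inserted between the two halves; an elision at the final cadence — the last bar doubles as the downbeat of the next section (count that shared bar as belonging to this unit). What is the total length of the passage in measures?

Basic contrasting period: 4 + 4 = 8 bars.
8 (basic form) + 2 (link) = 10.
The elision shares a bar with the next section but does not change this unit's count.

10 measures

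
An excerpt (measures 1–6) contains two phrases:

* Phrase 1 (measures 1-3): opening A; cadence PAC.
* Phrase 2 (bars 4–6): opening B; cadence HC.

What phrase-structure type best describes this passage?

The second phrase closes with a half cadence, which is not stronger than the first phrase's perfect authentic cadence; without a weak→strong cadential pair there is no antecedent–consequent relationship, so this is a phrase group rather than a period.

phrase group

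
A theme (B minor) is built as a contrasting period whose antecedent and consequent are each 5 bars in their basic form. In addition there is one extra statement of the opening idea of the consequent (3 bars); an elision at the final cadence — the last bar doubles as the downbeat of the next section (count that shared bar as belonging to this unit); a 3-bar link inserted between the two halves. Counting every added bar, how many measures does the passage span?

16 measures

Basic contrasting period: 5 + 5 = 10 bars.
10 (basic form) + 3 (extra statement) + 3 (link) = 16.
The elision shares a bar with the next section but does not change this unit's count.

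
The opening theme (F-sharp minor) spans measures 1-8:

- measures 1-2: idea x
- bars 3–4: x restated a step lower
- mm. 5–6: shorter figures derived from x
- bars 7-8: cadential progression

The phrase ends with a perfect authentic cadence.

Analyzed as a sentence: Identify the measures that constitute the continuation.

measures 5–8

After the presentation (mm. 1–4), the continuation covers the fragmentation through the cadence: mm. 5–8.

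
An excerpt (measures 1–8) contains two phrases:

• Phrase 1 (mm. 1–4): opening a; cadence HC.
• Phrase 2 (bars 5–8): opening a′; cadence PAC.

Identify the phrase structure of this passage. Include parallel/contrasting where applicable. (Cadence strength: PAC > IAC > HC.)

parallel period

Phrase 1 ends with a half cadence (weaker) and phrase 2 with a perfect authentic cadence (stronger): antecedent + consequent = a period.
The two phrases open with the same material (a / a′), so the period is parallel.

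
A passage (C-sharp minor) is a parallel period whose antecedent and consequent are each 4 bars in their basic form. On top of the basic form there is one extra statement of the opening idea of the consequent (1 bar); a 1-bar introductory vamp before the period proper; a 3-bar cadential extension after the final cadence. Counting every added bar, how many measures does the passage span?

Basic parallel period: 4 + 4 = 8 bars.
8 (basic form) + 1 (extra statement) + 1 (introduction) + 3 (cadential extension) = 13.

13 measures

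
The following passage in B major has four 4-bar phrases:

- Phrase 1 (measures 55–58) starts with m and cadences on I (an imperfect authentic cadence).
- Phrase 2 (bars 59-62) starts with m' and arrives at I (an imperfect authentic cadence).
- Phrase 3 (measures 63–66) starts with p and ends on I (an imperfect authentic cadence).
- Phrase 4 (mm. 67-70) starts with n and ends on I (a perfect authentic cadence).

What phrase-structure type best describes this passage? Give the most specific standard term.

contrasting double period

Four phrases in two halves: the first half (mm. 55-62) ends with an imperfect authentic cadence, the second (measures 63–70) with a perfect authentic cadence — a large antecedent–consequent pair, i.e. a double period.
Phrase 3 begins with different material from phrase 1, making it contrasting.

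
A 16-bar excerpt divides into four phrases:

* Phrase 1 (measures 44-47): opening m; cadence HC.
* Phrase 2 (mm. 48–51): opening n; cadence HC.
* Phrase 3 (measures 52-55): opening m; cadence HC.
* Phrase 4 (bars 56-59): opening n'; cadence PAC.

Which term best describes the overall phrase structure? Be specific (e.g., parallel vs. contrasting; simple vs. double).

parallel double period

Four phrases in two halves: the first half (measures 44–51) ends with a half cadence, the second (mm. 52-59) with a perfect authentic cadence — a large antecedent–consequent pair, i.e. a double period.
Phrase 3 begins with the same material as phrase 1, making it parallel.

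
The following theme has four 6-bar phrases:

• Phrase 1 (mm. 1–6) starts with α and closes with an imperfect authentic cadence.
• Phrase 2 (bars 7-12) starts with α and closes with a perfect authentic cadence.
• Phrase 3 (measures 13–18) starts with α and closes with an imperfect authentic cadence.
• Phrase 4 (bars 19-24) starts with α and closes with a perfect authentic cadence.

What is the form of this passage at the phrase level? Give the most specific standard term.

The cadence pattern IAC–PAC–IAC–PAC is weak–strong twice, and phrases 3–4 restate phrases 1–2: a period heard twice, not a double period (which would end weakly at phrase 2).

repeated period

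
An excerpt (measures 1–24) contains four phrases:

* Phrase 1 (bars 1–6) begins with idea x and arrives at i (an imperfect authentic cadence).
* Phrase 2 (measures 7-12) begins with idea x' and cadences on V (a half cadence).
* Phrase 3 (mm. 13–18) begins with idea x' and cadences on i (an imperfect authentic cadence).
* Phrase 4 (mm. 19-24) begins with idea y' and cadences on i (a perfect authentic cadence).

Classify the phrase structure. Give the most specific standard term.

parallel double period

Four phrases in two halves: the first half (mm. 1–12) ends with a half cadence, the second (bars 13–24) with a perfect authentic cadence — a large antecedent–consequent pair, i.e. a double period.
Phrase 3 begins with the same material as phrase 1, making it parallel.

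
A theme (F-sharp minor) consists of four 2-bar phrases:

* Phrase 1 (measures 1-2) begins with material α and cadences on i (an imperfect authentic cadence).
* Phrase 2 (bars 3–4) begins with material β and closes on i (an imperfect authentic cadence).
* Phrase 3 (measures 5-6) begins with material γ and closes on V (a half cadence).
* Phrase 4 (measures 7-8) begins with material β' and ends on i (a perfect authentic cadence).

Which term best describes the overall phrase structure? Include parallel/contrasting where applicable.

contrasting double period

Four phrases in two halves: the first half (measures 1–4) ends with an imperfect authentic cadence, the second (measures 5–8) with a perfect authentic cadence — a large antecedent–consequent pair, i.e. a double period.
Phrase 3 begins with different material from phrase 1, making it contrasting.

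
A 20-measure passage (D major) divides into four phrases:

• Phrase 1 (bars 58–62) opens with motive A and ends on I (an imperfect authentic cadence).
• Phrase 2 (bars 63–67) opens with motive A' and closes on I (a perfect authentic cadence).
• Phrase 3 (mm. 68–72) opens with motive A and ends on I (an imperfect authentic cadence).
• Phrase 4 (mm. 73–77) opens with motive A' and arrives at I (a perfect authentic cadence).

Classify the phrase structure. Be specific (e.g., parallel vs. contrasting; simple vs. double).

repeated period

The cadence pattern IAC–PAC–IAC–PAC is weak–strong twice, and phrases 3–4 restate phrases 1–2: a period heard twice, not a double period (which would end weakly at phrase 2).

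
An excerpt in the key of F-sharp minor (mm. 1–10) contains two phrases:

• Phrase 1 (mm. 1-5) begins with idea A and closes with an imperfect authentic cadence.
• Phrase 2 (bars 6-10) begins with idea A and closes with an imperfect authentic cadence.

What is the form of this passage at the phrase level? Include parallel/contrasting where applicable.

Both phrases have the same opening (A) and the same cadence (imperfect authentic cadence): the second is a restatement, not a consequent, so this is a repeated phrase rather than a period.

repeated phrase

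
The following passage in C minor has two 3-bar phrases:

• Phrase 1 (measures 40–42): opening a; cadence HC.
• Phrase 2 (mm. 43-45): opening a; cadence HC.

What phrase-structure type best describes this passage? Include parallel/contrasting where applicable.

repeated phrase

Both phrases have the same opening (a) and the same cadence (half cadence): the second is a restatement, not a consequent, so this is a repeated phrase rather than a period.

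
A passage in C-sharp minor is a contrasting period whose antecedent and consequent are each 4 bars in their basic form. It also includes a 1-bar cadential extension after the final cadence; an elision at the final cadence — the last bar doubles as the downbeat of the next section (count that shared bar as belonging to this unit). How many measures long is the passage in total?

9 measures

Basic contrasting period: 4 + 4 = 8 bars.
8 (basic form) + 1 (cadential extension) = 9.
The elision shares a bar with the next section but does not change this unit's count.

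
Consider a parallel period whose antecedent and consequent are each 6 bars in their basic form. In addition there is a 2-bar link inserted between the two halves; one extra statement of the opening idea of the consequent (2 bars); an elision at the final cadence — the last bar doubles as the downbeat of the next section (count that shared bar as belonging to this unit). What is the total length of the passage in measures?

16 measures

Basic parallel period: 6 + 6 = 12 bars.
12 (basic form) + 2 (link) + 2 (extra statement) = 16.
The elision shares a bar with the next section but does not change this unit's count.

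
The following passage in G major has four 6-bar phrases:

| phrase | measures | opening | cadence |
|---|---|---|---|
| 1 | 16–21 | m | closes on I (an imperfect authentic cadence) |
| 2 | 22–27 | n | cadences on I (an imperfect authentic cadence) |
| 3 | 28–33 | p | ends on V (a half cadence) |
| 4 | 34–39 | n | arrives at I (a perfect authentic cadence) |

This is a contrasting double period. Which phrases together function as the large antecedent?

phrases 1 and 2

In a double period the first pair of phrases (ending imperfect authentic cadence) is the large antecedent and the second pair (ending perfect authentic cadence) is the large consequent; the antecedent is phrases 1 and 2.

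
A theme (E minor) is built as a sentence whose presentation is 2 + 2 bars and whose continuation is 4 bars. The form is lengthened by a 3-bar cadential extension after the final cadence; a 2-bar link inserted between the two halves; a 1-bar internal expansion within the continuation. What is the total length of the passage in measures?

14 measures

Basic sentence: 2 + 2 + 4 = 8 bars.
8 (basic form) + 3 (cadential extension) + 2 (link) + 1 (internal expansion) = 14.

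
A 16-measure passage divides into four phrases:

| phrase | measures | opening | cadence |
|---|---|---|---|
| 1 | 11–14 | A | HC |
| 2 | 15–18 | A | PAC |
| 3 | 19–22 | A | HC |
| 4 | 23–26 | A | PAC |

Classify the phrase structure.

The cadence pattern HC–PAC–HC–PAC is weak–strong twice, and phrases 3–4 restate phrases 1–2: a period heard twice, not a double period (which would end weakly at phrase 2).

repeated period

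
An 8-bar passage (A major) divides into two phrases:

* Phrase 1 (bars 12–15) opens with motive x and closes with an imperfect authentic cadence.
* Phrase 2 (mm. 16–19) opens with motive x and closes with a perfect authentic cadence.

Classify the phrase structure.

Phrase 1 ends with an imperfect authentic cadence (weaker) and phrase 2 with a perfect authentic cadence (stronger): antecedent + consequent = a period.
The two phrases open with the same material (x / x), so the period is parallel.

parallel period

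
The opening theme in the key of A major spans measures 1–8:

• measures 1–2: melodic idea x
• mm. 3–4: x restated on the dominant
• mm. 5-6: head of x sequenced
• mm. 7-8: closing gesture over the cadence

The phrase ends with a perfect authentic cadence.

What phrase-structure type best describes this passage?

Basic idea (mm. 1-2) + its repetition (measures 3-4) form the presentation; fragmentation and cadence (mm. 5–8) form the continuation — the 8-bar whole is a sentence.

sentence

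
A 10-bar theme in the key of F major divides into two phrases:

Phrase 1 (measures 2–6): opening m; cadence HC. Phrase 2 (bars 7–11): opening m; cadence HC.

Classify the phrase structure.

repeated phrase

Both phrases have the same opening (m) and the same cadence (half cadence): the second is a restatement, not a consequent, so this is a repeated phrase rather than a period.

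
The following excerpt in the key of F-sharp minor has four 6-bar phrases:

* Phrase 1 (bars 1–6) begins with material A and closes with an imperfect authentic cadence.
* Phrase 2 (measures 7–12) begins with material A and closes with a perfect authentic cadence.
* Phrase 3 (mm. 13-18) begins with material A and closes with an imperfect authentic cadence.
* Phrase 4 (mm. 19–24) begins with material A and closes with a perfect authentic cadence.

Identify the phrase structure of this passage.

The cadence pattern IAC–PAC–IAC–PAC is weak–strong twice, and phrases 3–4 restate phrases 1–2: a period heard twice, not a double period (which would end weakly at phrase 2).

repeated period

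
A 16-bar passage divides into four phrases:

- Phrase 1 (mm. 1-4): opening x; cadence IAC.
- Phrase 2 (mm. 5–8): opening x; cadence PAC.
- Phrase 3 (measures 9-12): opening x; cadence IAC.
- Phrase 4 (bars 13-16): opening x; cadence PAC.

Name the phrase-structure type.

repeated period

The cadence pattern IAC–PAC–IAC–PAC is weak–strong twice, and phrases 3–4 restate phrases 1–2: a period heard twice, not a double period (which would end weakly at phrase 2).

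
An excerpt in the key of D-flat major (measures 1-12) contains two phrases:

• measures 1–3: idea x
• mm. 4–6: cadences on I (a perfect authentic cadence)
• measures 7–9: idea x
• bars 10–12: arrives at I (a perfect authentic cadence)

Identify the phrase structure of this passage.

Both phrases have the same opening (x) and the same cadence (perfect authentic cadence): the second is a restatement, not a consequent, so this is a repeated phrase rather than a period.

repeated phrase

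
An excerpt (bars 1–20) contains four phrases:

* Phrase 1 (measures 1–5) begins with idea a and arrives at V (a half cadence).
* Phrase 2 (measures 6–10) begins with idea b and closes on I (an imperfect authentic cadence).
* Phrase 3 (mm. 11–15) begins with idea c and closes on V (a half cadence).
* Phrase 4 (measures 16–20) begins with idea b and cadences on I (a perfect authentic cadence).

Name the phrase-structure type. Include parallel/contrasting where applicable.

Four phrases in two halves: the first half (mm. 1-10) ends with an imperfect authentic cadence, the second (bars 11–20) with a perfect authentic cadence — a large antecedent–consequent pair, i.e. a double period.
Phrase 3 begins with different material from phrase 1, making it contrasting.

contrasting double period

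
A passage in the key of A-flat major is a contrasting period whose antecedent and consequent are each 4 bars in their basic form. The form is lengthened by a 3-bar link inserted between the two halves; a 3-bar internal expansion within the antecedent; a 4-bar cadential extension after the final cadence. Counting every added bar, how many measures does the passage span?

18 measures

Basic contrasting period: 4 + 4 = 8 bars.
8 (basic form) + 3 (link) + 3 (internal expansion) + 4 (cadential extension) = 18.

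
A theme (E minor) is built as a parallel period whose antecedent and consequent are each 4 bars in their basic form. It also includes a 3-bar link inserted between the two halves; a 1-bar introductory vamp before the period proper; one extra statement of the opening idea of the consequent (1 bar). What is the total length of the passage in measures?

13 measures

Basic parallel period: 4 + 4 = 8 bars.
8 (basic form) + 3 (link) + 1 (introduction) + 1 (extra statement) = 13.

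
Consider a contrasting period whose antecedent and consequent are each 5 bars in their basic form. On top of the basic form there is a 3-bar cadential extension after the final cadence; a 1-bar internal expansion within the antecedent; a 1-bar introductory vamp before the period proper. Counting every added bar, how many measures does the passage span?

Basic contrasting period: 5 + 5 = 10 bars.
10 (basic form) + 3 (cadential extension) + 1 (internal expansion) + 1 (introduction) = 15.

15 measures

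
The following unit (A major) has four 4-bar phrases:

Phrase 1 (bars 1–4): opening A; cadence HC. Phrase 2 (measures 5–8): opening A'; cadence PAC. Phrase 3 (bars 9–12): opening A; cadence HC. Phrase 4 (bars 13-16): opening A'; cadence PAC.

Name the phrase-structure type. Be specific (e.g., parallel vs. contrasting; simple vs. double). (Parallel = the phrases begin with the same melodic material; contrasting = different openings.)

repeated period

The cadence pattern HC–PAC–HC–PAC is weak–strong twice, and phrases 3–4 restate phrases 1–2: a period heard twice, not a double period (which would end weakly at phrase 2).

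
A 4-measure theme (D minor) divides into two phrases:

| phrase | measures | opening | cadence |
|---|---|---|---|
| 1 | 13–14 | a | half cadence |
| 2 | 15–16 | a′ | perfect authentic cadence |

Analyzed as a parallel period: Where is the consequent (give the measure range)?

The antecedent is the phrase ending with the weaker cadence (half cadence, phrase 1) and the consequent the one ending more conclusively (perfect authentic cadence, phrase 2); the consequent is measures 15-16.

measures 15–16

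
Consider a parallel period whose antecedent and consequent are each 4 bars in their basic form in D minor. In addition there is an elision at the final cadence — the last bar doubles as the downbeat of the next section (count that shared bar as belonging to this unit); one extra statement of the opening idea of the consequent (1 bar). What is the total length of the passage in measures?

9 measures

Basic parallel period: 4 + 4 = 8 bars.
8 (basic form) + 1 (extra statement) = 9.
The elision shares a bar with the next section but does not change this unit's count.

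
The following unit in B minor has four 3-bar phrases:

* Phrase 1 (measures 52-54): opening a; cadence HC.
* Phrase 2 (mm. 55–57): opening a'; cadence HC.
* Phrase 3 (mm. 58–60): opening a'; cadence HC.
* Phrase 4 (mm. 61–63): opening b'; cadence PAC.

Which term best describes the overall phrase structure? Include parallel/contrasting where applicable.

parallel double period

Four phrases in two halves: the first half (measures 52–57) ends with a half cadence, the second (mm. 58–63) with a perfect authentic cadence — a large antecedent–consequent pair, i.e. a double period.
Phrase 3 begins with the same material as phrase 1, making it parallel.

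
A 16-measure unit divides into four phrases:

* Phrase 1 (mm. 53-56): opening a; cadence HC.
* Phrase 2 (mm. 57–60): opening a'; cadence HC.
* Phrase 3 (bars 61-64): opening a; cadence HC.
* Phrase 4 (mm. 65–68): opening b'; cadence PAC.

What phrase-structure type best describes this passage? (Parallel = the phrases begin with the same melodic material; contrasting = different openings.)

parallel double period

Four phrases in two halves: the first half (mm. 53–60) ends with a half cadence, the second (measures 61–68) with a perfect authentic cadence — a large antecedent–consequent pair, i.e. a double period.
Phrase 3 begins with the same material as phrase 1, making it parallel.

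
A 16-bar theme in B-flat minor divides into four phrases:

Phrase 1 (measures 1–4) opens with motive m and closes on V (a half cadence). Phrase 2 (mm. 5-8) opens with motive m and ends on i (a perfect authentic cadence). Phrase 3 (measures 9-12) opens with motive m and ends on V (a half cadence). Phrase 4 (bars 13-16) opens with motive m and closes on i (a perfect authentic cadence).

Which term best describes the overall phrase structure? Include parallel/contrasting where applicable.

repeated period

The cadence pattern HC–PAC–HC–PAC is weak–strong twice, and phrases 3–4 restate phrases 1–2: a period heard twice, not a double period (which would end weakly at phrase 2).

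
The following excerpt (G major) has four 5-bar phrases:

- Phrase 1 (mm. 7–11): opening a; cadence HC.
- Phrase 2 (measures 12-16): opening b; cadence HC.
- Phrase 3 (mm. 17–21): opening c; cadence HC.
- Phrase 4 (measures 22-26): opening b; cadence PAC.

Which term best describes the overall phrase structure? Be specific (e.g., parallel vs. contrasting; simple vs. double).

contrasting double period

Four phrases in two halves: the first half (mm. 7-16) ends with a half cadence, the second (mm. 17–26) with a perfect authentic cadence — a large antecedent–consequent pair, i.e. a double period.
Phrase 3 begins with different material from phrase 1, making it contrasting.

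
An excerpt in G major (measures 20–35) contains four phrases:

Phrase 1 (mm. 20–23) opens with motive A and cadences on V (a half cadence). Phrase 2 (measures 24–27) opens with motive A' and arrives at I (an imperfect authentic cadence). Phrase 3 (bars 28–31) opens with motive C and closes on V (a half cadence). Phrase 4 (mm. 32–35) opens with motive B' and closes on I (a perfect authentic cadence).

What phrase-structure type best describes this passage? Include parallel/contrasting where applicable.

contrasting double period

Four phrases in two halves: the first half (bars 20–27) ends with an imperfect authentic cadence, the second (mm. 28-35) with a perfect authentic cadence — a large antecedent–consequent pair, i.e. a double period.
Phrase 3 begins with different material from phrase 1, making it contrasting.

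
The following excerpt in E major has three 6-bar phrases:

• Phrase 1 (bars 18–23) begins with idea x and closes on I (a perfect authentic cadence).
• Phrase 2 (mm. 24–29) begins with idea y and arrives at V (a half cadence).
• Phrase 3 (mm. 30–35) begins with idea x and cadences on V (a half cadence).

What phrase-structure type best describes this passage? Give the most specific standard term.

phrase group

The final phrase closes with a half cadence, which is not stronger than the preceding half cadence; the 3 phrases lack an overall antecedent–consequent design and so form a phrase group.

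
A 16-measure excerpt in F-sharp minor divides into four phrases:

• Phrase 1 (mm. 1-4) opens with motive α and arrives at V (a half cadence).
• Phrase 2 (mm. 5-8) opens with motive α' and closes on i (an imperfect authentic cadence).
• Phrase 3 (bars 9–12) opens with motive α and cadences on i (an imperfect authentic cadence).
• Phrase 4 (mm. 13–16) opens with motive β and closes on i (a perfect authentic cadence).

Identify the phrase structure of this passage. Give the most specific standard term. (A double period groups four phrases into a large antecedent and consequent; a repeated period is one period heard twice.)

Four phrases in two halves: the first half (mm. 1-8) ends with an imperfect authentic cadence, the second (mm. 9-16) with a perfect authentic cadence — a large antecedent–consequent pair, i.e. a double period.
Phrase 3 begins with the same material as phrase 1, making it parallel.

parallel double period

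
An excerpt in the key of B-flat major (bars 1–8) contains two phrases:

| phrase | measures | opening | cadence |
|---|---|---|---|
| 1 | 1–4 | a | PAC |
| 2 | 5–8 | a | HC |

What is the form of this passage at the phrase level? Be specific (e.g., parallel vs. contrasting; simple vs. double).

The second phrase closes with a half cadence, which is not stronger than the first phrase's perfect authentic cadence; without a weak→strong cadential pair there is no antecedent–consequent relationship, so this is a phrase group rather than a period.

phrase group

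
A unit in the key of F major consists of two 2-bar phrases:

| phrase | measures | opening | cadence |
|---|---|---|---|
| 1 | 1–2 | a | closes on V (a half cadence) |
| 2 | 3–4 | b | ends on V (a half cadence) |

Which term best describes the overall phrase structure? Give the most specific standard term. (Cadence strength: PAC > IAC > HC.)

The second phrase closes with a half cadence, which is not stronger than the first phrase's half cadence; without a weak→strong cadential pair there is no antecedent–consequent relationship, so this is a phrase group rather than a period.

phrase group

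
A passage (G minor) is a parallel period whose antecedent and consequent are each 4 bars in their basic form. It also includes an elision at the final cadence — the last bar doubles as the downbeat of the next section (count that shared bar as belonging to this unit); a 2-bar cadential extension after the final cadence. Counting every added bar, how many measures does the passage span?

Basic parallel period: 4 + 4 = 8 bars.
8 (basic form) + 2 (cadential extension) = 10.
The elision shares a bar with the next section but does not change this unit's count.

10 measures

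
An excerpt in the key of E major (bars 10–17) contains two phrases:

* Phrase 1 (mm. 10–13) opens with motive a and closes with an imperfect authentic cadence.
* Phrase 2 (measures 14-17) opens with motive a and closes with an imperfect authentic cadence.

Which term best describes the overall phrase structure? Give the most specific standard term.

repeated phrase

Both phrases have the same opening (a) and the same cadence (imperfect authentic cadence): the second is a restatement, not a consequent, so this is a repeated phrase rather than a period.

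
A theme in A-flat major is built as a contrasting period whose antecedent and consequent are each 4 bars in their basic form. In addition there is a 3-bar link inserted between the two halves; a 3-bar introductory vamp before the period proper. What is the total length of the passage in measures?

14 measures

Basic contrasting period: 4 + 4 = 8 bars.
8 (basic form) + 3 (link) + 3 (introduction) = 14.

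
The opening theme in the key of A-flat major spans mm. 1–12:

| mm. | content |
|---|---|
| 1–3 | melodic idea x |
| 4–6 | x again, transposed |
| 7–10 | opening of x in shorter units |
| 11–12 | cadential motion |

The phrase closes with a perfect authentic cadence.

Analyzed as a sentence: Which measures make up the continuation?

After the presentation (mm. 1–6), the continuation covers the fragmentation through the cadence: bars 7-12.

measures 7–12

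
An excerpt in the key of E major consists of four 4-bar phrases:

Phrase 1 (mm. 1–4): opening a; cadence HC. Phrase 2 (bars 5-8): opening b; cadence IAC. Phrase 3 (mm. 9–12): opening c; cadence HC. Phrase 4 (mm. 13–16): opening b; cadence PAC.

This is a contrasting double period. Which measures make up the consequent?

In a double period the first pair of phrases (ending imperfect authentic cadence) is the large antecedent and the second pair (ending perfect authentic cadence) is the large consequent; the consequent is measures 9–16.

measures 9–16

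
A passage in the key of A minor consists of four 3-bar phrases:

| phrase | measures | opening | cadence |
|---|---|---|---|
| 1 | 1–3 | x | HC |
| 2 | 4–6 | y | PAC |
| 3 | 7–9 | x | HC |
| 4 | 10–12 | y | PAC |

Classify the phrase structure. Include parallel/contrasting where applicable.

repeated period

The cadence pattern HC–PAC–HC–PAC is weak–strong twice, and phrases 3–4 restate phrases 1–2: a period heard twice, not a double period (which would end weakly at phrase 2).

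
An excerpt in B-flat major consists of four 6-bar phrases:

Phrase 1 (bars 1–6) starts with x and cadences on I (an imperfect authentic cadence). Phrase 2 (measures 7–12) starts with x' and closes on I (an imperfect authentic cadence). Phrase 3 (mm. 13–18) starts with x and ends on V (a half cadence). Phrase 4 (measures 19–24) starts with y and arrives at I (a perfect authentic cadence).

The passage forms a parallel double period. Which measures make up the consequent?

measures 13–24

In a double period the four phrases pair into a large antecedent (phrases 1–2, ending imperfect authentic cadence) and a large consequent (phrases 3–4, ending perfect authentic cadence). The consequent spans mm. 13–24.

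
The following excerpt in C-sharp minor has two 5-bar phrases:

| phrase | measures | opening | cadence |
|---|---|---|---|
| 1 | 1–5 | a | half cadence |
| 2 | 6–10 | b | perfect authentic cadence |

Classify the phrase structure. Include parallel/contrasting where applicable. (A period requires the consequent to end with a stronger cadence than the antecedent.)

contrasting period

Phrase 1 ends with a half cadence (weaker) and phrase 2 with a perfect authentic cadence (stronger): antecedent + consequent = a period.
The two phrases open with different material (a / b), so the period is contrasting.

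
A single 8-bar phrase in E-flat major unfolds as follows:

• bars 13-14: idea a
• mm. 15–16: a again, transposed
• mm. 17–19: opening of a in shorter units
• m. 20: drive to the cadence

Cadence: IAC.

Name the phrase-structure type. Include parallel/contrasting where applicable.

Basic idea (mm. 13-14) + its repetition (measures 15–16) form the presentation; fragmentation and cadence (bars 17–20) form the continuation — the 8-bar whole is a sentence.

sentence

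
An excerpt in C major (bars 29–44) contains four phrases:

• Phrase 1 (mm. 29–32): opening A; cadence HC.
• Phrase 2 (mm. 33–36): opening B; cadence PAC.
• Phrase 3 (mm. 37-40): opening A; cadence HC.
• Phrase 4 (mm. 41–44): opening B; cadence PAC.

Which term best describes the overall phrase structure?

The cadence pattern HC–PAC–HC–PAC is weak–strong twice, and phrases 3–4 restate phrases 1–2: a period heard twice, not a double period (which would end weakly at phrase 2).

repeated period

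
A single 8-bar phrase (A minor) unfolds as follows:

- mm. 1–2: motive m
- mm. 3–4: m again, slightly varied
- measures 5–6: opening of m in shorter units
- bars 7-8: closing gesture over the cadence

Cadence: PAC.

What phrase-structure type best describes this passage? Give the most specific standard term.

Basic idea (measures 1-2) + its repetition (mm. 3–4) form the presentation; fragmentation and cadence (measures 5-8) form the continuation — the 8-bar whole is a sentence.

sentence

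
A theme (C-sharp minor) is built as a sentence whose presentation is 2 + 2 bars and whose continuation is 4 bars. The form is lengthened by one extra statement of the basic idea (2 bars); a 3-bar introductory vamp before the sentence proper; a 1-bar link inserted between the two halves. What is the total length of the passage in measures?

14 measures

Basic sentence: 2 + 2 + 4 = 8 bars.
8 (basic form) + 2 (extra statement) + 3 (introduction) + 1 (link) = 14.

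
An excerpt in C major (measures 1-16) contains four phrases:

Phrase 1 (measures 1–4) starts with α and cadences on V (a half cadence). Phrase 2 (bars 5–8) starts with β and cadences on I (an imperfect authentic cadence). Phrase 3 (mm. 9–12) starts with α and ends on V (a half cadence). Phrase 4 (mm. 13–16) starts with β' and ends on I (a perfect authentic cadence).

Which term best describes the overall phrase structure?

Four phrases in two halves: the first half (mm. 1–8) ends with an imperfect authentic cadence, the second (measures 9–16) with a perfect authentic cadence — a large antecedent–consequent pair, i.e. a double period.
Phrase 3 begins with the same material as phrase 1, making it parallel.

parallel double period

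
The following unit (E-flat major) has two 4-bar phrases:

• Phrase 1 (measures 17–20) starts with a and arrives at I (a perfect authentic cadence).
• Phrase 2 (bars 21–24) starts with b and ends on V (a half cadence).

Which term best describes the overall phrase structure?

The second phrase closes with a half cadence, which is not stronger than the first phrase's perfect authentic cadence; without a weak→strong cadential pair there is no antecedent–consequent relationship, so this is a phrase group rather than a period.

phrase group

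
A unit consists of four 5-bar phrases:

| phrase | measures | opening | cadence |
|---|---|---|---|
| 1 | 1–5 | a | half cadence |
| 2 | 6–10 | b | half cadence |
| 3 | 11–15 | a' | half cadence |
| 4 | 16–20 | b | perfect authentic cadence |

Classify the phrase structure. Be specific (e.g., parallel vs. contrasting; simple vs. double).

Four phrases in two halves: the first half (mm. 1-10) ends with a half cadence, the second (bars 11–20) with a perfect authentic cadence — a large antecedent–consequent pair, i.e. a double period.
Phrase 3 begins with the same material as phrase 1, making it parallel.

parallel double period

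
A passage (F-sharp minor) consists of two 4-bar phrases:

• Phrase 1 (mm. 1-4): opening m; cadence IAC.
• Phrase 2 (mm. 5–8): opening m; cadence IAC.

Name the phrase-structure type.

repeated phrase

Both phrases have the same opening (m) and the same cadence (imperfect authentic cadence): the second is a restatement, not a consequent, so this is a repeated phrase rather than a period.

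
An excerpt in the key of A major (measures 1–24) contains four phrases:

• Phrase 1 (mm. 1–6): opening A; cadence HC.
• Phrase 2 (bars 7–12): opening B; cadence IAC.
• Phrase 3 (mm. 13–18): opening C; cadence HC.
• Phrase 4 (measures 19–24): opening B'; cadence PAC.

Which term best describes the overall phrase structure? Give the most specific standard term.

Four phrases in two halves: the first half (bars 1–12) ends with an imperfect authentic cadence, the second (measures 13–24) with a perfect authentic cadence — a large antecedent–consequent pair, i.e. a double period.
Phrase 3 begins with different material from phrase 1, making it contrasting.

contrasting double period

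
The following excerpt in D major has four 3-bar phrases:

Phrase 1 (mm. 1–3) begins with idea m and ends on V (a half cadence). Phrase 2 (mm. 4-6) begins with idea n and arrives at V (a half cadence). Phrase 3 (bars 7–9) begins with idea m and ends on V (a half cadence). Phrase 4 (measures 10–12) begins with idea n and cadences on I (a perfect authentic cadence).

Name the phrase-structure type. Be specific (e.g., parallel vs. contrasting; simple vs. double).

Four phrases in two halves: the first half (measures 1–6) ends with a half cadence, the second (mm. 7–12) with a perfect authentic cadence — a large antecedent–consequent pair, i.e. a double period.
Phrase 3 begins with the same material as phrase 1, making it parallel.

parallel double period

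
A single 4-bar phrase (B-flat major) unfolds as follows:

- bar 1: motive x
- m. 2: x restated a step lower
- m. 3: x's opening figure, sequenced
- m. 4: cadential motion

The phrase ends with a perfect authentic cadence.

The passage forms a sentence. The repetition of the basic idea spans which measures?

The presentation of a sentence is the basic idea (m. 1) plus its repetition (bar 2); the repetition of the basic idea is therefore m. 2.

measures 2–2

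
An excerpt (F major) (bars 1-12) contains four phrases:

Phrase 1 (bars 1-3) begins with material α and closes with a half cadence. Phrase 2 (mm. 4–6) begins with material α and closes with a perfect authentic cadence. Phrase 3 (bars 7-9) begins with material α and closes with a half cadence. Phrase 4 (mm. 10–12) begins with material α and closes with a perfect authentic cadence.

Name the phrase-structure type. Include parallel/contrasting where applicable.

repeated period

The cadence pattern HC–PAC–HC–PAC is weak–strong twice, and phrases 3–4 restate phrases 1–2: a period heard twice, not a double period (which would end weakly at phrase 2).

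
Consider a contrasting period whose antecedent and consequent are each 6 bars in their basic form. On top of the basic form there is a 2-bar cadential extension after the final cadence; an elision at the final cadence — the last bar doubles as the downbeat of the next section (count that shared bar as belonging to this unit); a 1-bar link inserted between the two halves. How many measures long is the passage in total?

Basic contrasting period: 6 + 6 = 12 bars.
12 (basic form) + 2 (cadential extension) + 1 (link) = 15.
The elision shares a bar with the next section but does not change this unit's count.

15 measures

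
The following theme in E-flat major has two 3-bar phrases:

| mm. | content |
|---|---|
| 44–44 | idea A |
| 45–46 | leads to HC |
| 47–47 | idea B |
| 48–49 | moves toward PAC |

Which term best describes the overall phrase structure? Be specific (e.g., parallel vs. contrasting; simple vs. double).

contrasting period

Phrase 1 ends with a half cadence (weaker) and phrase 2 with a perfect authentic cadence (stronger): antecedent + consequent = a period.
The two phrases open with different material (A / B), so the period is contrasting.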